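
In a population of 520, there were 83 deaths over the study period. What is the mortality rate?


Mortality rate = 83 / 520 = 0.159615 ≈ 0.1596

0.1596


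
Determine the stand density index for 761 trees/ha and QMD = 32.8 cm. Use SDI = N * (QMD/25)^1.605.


QMD/25 = 32.8/25 = 1.312
(1.312)^1.605 = exp(1.605 * ln(1.312)) = exp(1.605 * 0.271553) = exp(0.435843) = 1.54627
SDI = 761 * 1.54627 = 1176.71 ≈ 1177

1177


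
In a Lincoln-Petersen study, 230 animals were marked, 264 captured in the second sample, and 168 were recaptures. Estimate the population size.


N = M * C / R = 230 * 264 / 168 = 60720 / 168 = 361.43 ≈ 361

361 individuals


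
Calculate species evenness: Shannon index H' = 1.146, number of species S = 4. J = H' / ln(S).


ln(4) = 1.38629
J = H' / ln(S) = 1.146 / 1.38629 = 0.826667 ≈ 0.8267

0.8267


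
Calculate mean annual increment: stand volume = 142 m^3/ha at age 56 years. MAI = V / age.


MAI = 142 / 56 = 2.5357 ≈ 2.54 m^3/ha/yr

2.54 m^3/ha/yr


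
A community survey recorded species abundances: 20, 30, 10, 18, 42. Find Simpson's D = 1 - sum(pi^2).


Total N = 20 + 30 + 10 + 18 + 42 = 120
Per-species terms:
  p = 20/120 = 0.166667; p^2 = 0.166667^2 = 0.027778
  p = 30/120 = 0.250000; p^2 = 0.250000^2 = 0.062500
  p = 10/120 = 0.083333; p^2 = 0.083333^2 = 0.006944
  p = 18/120 = 0.150000; p^2 = 0.150000^2 = 0.022500
  p = 42/120 = 0.350000; p^2 = 0.350000^2 = 0.122500
sum(p^2) = 0.027778 + 0.062500 + 0.006944 + 0.022500 + 0.122500 = 0.242222
D = 1 - 0.242222 = 0.757778 ≈ 0.7578

0.7578


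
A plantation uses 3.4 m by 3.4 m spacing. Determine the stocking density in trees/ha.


N = 10000 / 3.4^2 = 10000 / 11.56 = 865.052 ≈ 865 trees/ha

865 trees/ha


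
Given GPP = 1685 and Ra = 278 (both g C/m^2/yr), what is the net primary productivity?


NPP = GPP - Ra = 1685 - 278 = 1407 g C/m^2/yr

1407 g C/m^2/yr


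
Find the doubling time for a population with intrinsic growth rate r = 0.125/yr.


td = ln(2) / 0.125 = 0.693147 / 0.125 = 5.54518 ≈ 5.5 years

5.5 years


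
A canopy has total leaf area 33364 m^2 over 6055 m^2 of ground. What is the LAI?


LAI = 33364 / 6055 = 5.5102 ≈ 5.51

5.51


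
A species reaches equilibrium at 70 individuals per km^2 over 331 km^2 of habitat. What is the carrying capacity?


K = 70 * 331 = 23170 individuals

23170 individuals


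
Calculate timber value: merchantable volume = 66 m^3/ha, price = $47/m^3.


Value = 66 * 47 = $3102/ha

$3102/ha


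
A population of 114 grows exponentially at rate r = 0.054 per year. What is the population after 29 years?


r*t = 0.054 * 29 = 1.566
exp(1.566) = 4.78746
N = 114 * 4.78746 = 545.770 ≈ 546

546


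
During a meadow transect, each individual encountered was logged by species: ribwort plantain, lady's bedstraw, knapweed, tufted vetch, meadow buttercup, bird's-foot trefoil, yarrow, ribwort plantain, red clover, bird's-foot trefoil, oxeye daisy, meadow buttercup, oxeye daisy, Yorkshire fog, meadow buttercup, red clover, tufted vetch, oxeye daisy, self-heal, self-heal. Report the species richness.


Total individuals logged = 20
Distinct species (count of individuals): ribwort plantain (2), lady's bedstraw (1), knapweed (1), tufted vetch (2), meadow buttercup (3), bird's-foot trefoil (2), yarrow (1), red clover (2), oxeye daisy (3), Yorkshire fog (1), self-heal (2)
Species richness = number of distinct species = 11

11


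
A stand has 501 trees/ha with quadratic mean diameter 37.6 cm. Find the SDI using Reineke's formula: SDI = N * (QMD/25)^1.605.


QMD/25 = 37.6/25 = 1.504
(1.504)^1.605 = exp(1.605 * ln(1.504)) = exp(1.605 * 0.408128) = exp(0.655045) = 1.92523
SDI = 501 * 1.92523 = 964.540 ≈ 965

965


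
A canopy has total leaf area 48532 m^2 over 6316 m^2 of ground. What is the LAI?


LAI = 48532 / 6316 = 7.6840 ≈ 7.68

7.68


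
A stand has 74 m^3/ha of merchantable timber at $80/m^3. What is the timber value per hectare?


Value = 74 * 80 = $5920/ha

$5920/ha


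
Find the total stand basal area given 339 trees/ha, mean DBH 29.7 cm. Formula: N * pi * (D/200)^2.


(D/200)^2 = (29.7/200)^2 = 0.1485^2 = 0.02205225
Individual BA = 3.141593 * 0.02205225 = 0.0692792 m^2
Stand BA = 339 * 0.0692792 = 23.4856 ≈ 23.49 m^2/ha

23.49 m^2/ha


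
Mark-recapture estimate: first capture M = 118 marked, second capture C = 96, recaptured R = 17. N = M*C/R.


N = M * C / R = 118 * 96 / 17 = 11328 / 17 = 666.35 ≈ 666

666 individuals


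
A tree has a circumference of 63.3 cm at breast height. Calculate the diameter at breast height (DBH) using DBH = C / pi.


DBH = C / pi = 63.3 / 3.141593 = 20.1490 ≈ 20.15 cm

20.15 cm


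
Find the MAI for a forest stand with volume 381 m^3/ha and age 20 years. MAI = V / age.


MAI = 381 / 20 = 19.05 m^3/ha/yr

19.05 m^3/ha/yr


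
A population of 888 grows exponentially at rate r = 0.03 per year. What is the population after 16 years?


r*t = 0.03 * 16 = 0.48
exp(0.48) = 1.61607
N = 888 * 1.61607 = 1435.07 ≈ 1435

1435


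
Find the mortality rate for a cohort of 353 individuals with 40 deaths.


Mortality rate = 40 / 353 = 0.113314 ≈ 0.1133

0.1133


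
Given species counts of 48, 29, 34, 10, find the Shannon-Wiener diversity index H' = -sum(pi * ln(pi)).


Total N = 48 + 29 + 34 + 10 = 121
Per-species terms:
  p = 48/121 = 0.396694; ln(p) = -0.924590; p*ln(p) = 0.396694 * (-0.924590) = -0.366779
  p = 29/121 = 0.239669; ln(p) = -1.428496; p*ln(p) = 0.239669 * (-1.428496) = -0.342366
  p = 34/121 = 0.280992; ln(p) = -1.269429; p*ln(p) = 0.280992 * (-1.269429) = -0.356699
  p = 10/121 = 0.082645; ln(p) = -2.493201; p*ln(p) = 0.082645 * (-2.493201) = -0.206051
sum(p*ln(p)) = (-0.366779) + (-0.342366) + (-0.356699) + (-0.206051) = -1.271895
H' = -(-1.271895) = 1.271895 ≈ 1.2719

1.2719


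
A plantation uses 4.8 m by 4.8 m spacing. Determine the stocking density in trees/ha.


N = 10000 / 4.8^2 = 10000 / 23.04 = 434.028 ≈ 434 trees/ha

434 trees/ha


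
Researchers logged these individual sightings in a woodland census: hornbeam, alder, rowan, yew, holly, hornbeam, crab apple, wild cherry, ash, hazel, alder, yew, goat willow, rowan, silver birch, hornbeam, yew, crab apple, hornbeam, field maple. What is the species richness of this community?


Total individuals logged = 20
Distinct species (count of individuals): hornbeam (4), alder (2), rowan (2), yew (3), holly (1), crab apple (2), wild cherry (1), ash (1), hazel (1), goat willow (1), silver birch (1), field maple (1)
Species richness = number of distinct species = 12

12


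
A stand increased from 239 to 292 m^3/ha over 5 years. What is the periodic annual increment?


PAI = (V2 - V1) / period = (292 - 239) / 5 = 53 / 5 = 10.60 m^3/ha/yr

10.60 m^3/ha/yr


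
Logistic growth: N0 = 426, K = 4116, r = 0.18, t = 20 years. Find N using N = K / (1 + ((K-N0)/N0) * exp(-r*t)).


(K - N0)/N0 = (4116 - 426)/426 = 3690/426 = 8.66197
r*t = 0.18 * 20 = 3.6; exp(-3.6) = 0.0273237
8.66197 * 0.0273237 = 0.236677
1 + 0.236677 = 1.23668
N = 4116 / 1.23668 = 3328.27 ≈ 3328

3328


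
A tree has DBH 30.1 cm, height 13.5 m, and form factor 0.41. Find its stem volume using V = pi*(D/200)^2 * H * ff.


(D/200)^2 = (30.1/200)^2 = 0.1505^2 = 0.02265025
BA = 3.141593 * 0.02265025 = 0.0711579 m^2
V = 0.0711579 * 13.5 * 0.41 = 0.393859 ≈ 0.394 m^3

0.394 m^3


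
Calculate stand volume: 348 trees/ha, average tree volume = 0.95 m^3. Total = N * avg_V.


V_stand = 348 * 0.95 = 330.6 m^3/ha

330.6 m^3/ha


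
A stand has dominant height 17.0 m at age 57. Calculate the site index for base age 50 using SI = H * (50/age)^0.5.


50/57 = 0.877193
(0.877193)^0.5 = 0.936586
SI = 17.0 * 0.936586 = 15.9220 ≈ 15.9 m

15.9 m


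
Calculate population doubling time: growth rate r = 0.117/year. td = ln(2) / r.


td = ln(2) / 0.117 = 0.693147 / 0.117 = 5.92433 ≈ 5.9 years

5.9 years


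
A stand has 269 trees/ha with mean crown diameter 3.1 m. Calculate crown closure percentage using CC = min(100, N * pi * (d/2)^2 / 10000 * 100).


(d/2)^2 = (3.1/2)^2 = 1.55^2 = 2.4025
Crown area = 3.141593 * 2.4025 = 7.54768 m^2
N * area / 10000 * 100 = 269 * 7.54768 / 10000 * 100 = 20.3033
CC = min(100, 20.3033) = 20.3033 ≈ 20.3%

20.3%


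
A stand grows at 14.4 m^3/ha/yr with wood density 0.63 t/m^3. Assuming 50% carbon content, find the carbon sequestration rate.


C = 14.4 * 0.63 * 0.5 = 4.536 ≈ 4.54 t C/ha/yr

4.54 t C/ha/yr


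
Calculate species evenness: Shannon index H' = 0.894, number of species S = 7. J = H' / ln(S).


ln(7) = 1.94591
J = H' / ln(S) = 0.894 / 1.94591 = 0.459425 ≈ 0.4594

0.4594


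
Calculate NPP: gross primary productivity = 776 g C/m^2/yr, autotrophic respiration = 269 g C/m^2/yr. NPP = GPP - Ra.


NPP = GPP - Ra = 776 - 269 = 507 g C/m^2/yr

507 g C/m^2/yr


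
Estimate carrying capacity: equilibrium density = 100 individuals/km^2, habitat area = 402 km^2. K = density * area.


K = 100 * 402 = 40200 individuals

40200 individuals


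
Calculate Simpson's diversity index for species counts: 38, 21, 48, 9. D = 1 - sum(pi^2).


Total N = 38 + 21 + 48 + 9 = 116
Per-species terms:
  p = 38/116 = 0.327586; p^2 = 0.327586^2 = 0.107313
  p = 21/116 = 0.181034; p^2 = 0.181034^2 = 0.032773
  p = 48/116 = 0.413793; p^2 = 0.413793^2 = 0.171225
  p = 9/116 = 0.077586; p^2 = 0.077586^2 = 0.006020
sum(p^2) = 0.107313 + 0.032773 + 0.171225 + 0.006020 = 0.317331
D = 1 - 0.317331 = 0.682669 ≈ 0.6827

0.6827


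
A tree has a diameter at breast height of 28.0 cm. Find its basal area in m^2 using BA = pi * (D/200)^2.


D/200 = 28.0/200 = 0.14 m
(D/200)^2 = 0.14^2 = 0.0196
BA = 3.141593 * 0.0196 = 0.0615752 ≈ 0.0616 m^2

0.0616 m^2


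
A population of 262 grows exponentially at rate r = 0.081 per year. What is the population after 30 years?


r*t = 0.081 * 30 = 2.43
exp(2.43) = 11.3589
N = 262 * 11.3589 = 2976.03 ≈ 2976

2976


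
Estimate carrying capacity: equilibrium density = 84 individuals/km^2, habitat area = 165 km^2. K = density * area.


K = 84 * 165 = 13860 individuals

13860 individuals


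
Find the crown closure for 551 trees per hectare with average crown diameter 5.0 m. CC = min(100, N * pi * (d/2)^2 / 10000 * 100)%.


(d/2)^2 = (5.0/2)^2 = 2.5^2 = 6.25
Crown area = 3.141593 * 6.25 = 19.6350 m^2
N * area / 10000 * 100 = 551 * 19.6350 / 10000 * 100 = 108.189
CC = min(100, 108.189) = 100%

100%


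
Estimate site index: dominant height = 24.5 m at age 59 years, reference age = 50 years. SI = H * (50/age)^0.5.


50/59 = 0.847458
(0.847458)^0.5 = 0.920575
SI = 24.5 * 0.920575 = 22.5541 ≈ 22.6 m

22.6 m


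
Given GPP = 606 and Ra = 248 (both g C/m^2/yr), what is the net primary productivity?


NPP = GPP - Ra = 606 - 248 = 358 g C/m^2/yr

358 g C/m^2/yr


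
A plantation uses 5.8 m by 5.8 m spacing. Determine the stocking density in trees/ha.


N = 10000 / 5.8^2 = 10000 / 33.64 = 297.265 ≈ 297 trees/ha

297 trees/ha


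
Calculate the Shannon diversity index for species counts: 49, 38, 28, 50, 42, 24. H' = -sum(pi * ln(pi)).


Total N = 49 + 38 + 28 + 50 + 42 + 24 = 231
Per-species terms:
  p = 49/231 = 0.212121; ln(p) = -1.550598; p*ln(p) = 0.212121 * (-1.550598) = -0.328914
  p = 38/231 = 0.164502; ln(p) = -1.804833; p*ln(p) = 0.164502 * (-1.804833) = -0.296899
  p = 28/231 = 0.121212; ln(p) = -2.110214; p*ln(p) = 0.121212 * (-2.110214) = -0.255783
  p = 50/231 = 0.216450; ln(p) = -1.530396; p*ln(p) = 0.216450 * (-1.530396) = -0.331254
  p = 42/231 = 0.181818; ln(p) = -1.704749; p*ln(p) = 0.181818 * (-1.704749) = -0.309954
  p = 24/231 = 0.103896; ln(p) = -2.264365; p*ln(p) = 0.103896 * (-2.264365) = -0.235258
sum(p*ln(p)) = (-0.328914) + (-0.296899) + (-0.255783) + (-0.331254) + (-0.309954) + (-0.235258) = -1.758062
H' = -(-1.758062) = 1.758062 ≈ 1.7581

1.7581


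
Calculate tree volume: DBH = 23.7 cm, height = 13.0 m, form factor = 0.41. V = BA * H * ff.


(D/200)^2 = (23.7/200)^2 = 0.1185^2 = 0.01404225
BA = 3.141593 * 0.01404225 = 0.0441150 m^2
V = 0.0441150 * 13.0 * 0.41 = 0.235133 ≈ 0.235 m^3

0.235 m^3


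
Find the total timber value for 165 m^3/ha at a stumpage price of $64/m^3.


Value = 165 * 64 = $10560/ha

$10560/ha


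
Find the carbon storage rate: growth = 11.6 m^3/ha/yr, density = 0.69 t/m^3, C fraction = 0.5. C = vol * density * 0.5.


C = 11.6 * 0.69 * 0.5 = 4.002 ≈ 4.00 t C/ha/yr

4.00 t C/ha/yr


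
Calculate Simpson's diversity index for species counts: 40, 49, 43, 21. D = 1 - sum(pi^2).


Total N = 40 + 49 + 43 + 21 = 153
Per-species terms:
  p = 40/153 = 0.261438; p^2 = 0.261438^2 = 0.068350
  p = 49/153 = 0.320261; p^2 = 0.320261^2 = 0.102567
  p = 43/153 = 0.281046; p^2 = 0.281046^2 = 0.078987
  p = 21/153 = 0.137255; p^2 = 0.137255^2 = 0.018839
sum(p^2) = 0.068350 + 0.102567 + 0.078987 + 0.018839 = 0.268743
D = 1 - 0.268743 = 0.731257 ≈ 0.7313

0.7313


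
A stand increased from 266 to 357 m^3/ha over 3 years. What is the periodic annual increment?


PAI = (V2 - V1) / period = (357 - 266) / 3 = 91 / 3 = 30.3333 ≈ 30.33 m^3/ha/yr

30.33 m^3/ha/yr


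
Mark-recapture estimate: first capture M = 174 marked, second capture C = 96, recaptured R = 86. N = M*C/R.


N = M * C / R = 174 * 96 / 86 = 16704 / 86 = 194.23 ≈ 194

194 individuals


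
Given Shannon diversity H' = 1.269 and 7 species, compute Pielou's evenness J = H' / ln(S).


ln(7) = 1.94591
J = H' / ln(S) = 1.269 / 1.94591 = 0.652137 ≈ 0.6521

0.6521


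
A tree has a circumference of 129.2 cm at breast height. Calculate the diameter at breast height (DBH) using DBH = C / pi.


DBH = C / pi = 129.2 / 3.141593 = 41.1256 ≈ 41.13 cm

41.13 cm


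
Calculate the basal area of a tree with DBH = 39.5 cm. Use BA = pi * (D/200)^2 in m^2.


D/200 = 39.5/200 = 0.1975 m
(D/200)^2 = 0.1975^2 = 0.03900625
BA = 3.141593 * 0.03900625 = 0.122542 ≈ 0.1225 m^2

0.1225 m^2


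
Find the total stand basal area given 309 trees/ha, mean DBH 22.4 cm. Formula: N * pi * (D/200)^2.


(D/200)^2 = (22.4/200)^2 = 0.112^2 = 0.012544
Individual BA = 3.141593 * 0.012544 = 0.0394081 m^2
Stand BA = 309 * 0.0394081 = 12.1771 ≈ 12.18 m^2/ha

12.18 m^2/ha


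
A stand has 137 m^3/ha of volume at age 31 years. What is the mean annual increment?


MAI = 137 / 31 = 4.4194 ≈ 4.42 m^3/ha/yr

4.42 m^3/ha/yr


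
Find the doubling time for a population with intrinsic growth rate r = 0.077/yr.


td = ln(2) / 0.077 = 0.693147 / 0.077 = 9.00191 ≈ 9.0 years

9.0 years


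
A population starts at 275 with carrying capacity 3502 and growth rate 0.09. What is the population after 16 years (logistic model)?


(K - N0)/N0 = (3502 - 275)/275 = 3227/275 = 11.7345
r*t = 0.09 * 16 = 1.44; exp(-1.44) = 0.236928
11.7345 * 0.236928 = 2.78023
1 + 2.78023 = 3.78023
N = 3502 / 3.78023 = 926.399 ≈ 926

926


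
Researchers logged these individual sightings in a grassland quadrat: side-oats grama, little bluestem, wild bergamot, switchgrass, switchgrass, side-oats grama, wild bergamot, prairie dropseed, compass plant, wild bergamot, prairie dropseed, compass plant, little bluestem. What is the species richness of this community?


Total individuals logged = 13
Distinct species (count of individuals): side-oats grama (2), little bluestem (2), wild bergamot (3), switchgrass (2), prairie dropseed (2), compass plant (2)
Species richness = number of distinct species = 6

6


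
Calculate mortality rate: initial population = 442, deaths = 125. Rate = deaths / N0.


Mortality rate = 125 / 442 = 0.282805 ≈ 0.2828

0.2828


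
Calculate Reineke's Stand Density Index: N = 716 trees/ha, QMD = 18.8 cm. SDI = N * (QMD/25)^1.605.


QMD/25 = 18.8/25 = 0.752
(0.752)^1.605 = exp(1.605 * ln(0.752)) = exp(1.605 * (-0.285019)) = exp(-0.457455) = 0.632892
SDI = 716 * 0.632892 = 453.151 ≈ 453

453


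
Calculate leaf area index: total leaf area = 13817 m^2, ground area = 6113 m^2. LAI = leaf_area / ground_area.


LAI = 13817 / 6113 = 2.2603 ≈ 2.26

2.26


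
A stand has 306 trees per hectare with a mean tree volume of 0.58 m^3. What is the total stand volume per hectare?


V_stand = 306 * 0.58 = 177.48 ≈ 177.5 m^3/ha

177.5 m^3/ha


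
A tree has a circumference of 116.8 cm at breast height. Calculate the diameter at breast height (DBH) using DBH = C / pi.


DBH = C / pi = 116.8 / 3.141593 = 37.1786 ≈ 37.18 cm

37.18 cm


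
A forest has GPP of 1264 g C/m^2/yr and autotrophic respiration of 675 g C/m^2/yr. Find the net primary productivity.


NPP = GPP - Ra = 1264 - 675 = 589 g C/m^2/yr

589 g C/m^2/yr


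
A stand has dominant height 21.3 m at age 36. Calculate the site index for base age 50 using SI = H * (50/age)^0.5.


50/36 = 1.38889
(1.38889)^0.5 = 1.17851
SI = 21.3 * 1.17851 = 25.1023 ≈ 25.1 m

25.1 m


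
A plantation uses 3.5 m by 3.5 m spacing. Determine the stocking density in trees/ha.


N = 10000 / 3.5^2 = 10000 / 12.25 = 816.327 ≈ 816 trees/ha

816 trees/ha


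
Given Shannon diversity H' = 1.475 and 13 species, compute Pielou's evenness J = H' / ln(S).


ln(13) = 2.56495
J = H' / ln(S) = 1.475 / 2.56495 = 0.575060 ≈ 0.5751

0.5751


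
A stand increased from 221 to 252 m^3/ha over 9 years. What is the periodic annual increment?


PAI = (V2 - V1) / period = (252 - 221) / 9 = 31 / 9 = 3.4444 ≈ 3.44 m^3/ha/yr

3.44 m^3/ha/yr


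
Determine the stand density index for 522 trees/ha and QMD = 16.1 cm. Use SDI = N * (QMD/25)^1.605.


QMD/25 = 16.1/25 = 0.644
(0.644)^1.605 = exp(1.605 * ln(0.644)) = exp(1.605 * (-0.440057)) = exp(-0.706291) = 0.493471
SDI = 522 * 0.493471 = 257.592 ≈ 258

258


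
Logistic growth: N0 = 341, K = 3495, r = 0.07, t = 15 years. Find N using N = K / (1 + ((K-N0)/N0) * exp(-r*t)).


(K - N0)/N0 = (3495 - 341)/341 = 3154/341 = 9.24927
r*t = 0.07 * 15 = 1.05; exp(-1.05) = 0.349938
9.24927 * 0.349938 = 3.23667
1 + 3.23667 = 4.23667
N = 3495 / 4.23667 = 824.940 ≈ 825

825


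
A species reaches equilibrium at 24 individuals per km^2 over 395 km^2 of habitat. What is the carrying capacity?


K = 24 * 395 = 9480 individuals

9480 individuals


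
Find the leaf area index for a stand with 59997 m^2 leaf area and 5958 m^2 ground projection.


LAI = 59997 / 5958 = 10.0700 ≈ 10.07

10.07


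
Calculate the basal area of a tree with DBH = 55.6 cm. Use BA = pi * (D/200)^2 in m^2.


D/200 = 55.6/200 = 0.278 m
(D/200)^2 = 0.278^2 = 0.077284
BA = 3.141593 * 0.077284 = 0.242795 ≈ 0.2428 m^2

0.2428 m^2


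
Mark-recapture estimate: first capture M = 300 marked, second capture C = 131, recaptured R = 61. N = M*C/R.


N = M * C / R = 300 * 131 / 61 = 39300 / 61 = 644.26 ≈ 644

644 individuals


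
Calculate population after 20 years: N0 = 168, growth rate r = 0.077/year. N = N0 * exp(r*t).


r*t = 0.077 * 20 = 1.54
exp(1.54) = 4.66459
N = 168 * 4.66459 = 783.651 ≈ 784

784


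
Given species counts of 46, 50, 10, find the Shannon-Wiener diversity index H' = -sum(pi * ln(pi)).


Total N = 46 + 50 + 10 = 106
Per-species terms:
  p = 46/106 = 0.433962; ln(p) = -0.834798; p*ln(p) = 0.433962 * (-0.834798) = -0.362271
  p = 50/106 = 0.471698; ln(p) = -0.751416; p*ln(p) = 0.471698 * (-0.751416) = -0.354441
  p = 10/106 = 0.094340; ln(p) = -2.360850; p*ln(p) = 0.094340 * (-2.360850) = -0.222723
sum(p*ln(p)) = (-0.362271) + (-0.354441) + (-0.222723) = -0.939435
H' = -(-0.939435) = 0.939435 ≈ 0.9394

0.9394


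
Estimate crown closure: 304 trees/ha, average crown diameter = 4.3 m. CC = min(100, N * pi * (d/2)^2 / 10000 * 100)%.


(d/2)^2 = (4.3/2)^2 = 2.15^2 = 4.6225
Crown area = 3.141593 * 4.6225 = 14.5220 m^2
N * area / 10000 * 100 = 304 * 14.5220 / 10000 * 100 = 44.1469
CC = min(100, 44.1469) = 44.1469 ≈ 44.1%

44.1%


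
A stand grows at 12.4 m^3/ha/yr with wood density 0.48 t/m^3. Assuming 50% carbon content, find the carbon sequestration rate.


C = 12.4 * 0.48 * 0.5 = 2.976 ≈ 2.98 t C/ha/yr

2.98 t C/ha/yr


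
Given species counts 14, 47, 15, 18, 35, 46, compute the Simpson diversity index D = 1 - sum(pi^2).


Total N = 14 + 47 + 15 + 18 + 35 + 46 = 175
Per-species terms:
  p = 14/175 = 0.080000; p^2 = 0.080000^2 = 0.006400
  p = 47/175 = 0.268571; p^2 = 0.268571^2 = 0.072130
  p = 15/175 = 0.085714; p^2 = 0.085714^2 = 0.007347
  p = 18/175 = 0.102857; p^2 = 0.102857^2 = 0.010580
  p = 35/175 = 0.200000; p^2 = 0.200000^2 = 0.040000
  p = 46/175 = 0.262857; p^2 = 0.262857^2 = 0.069094
sum(p^2) = 0.006400 + 0.072130 + 0.007347 + 0.010580 + 0.040000 + 0.069094 = 0.205551
D = 1 - 0.205551 = 0.794449 ≈ 0.7944

0.7944


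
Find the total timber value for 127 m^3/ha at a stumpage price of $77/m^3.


Value = 127 * 77 = $9779/ha

$9779/ha


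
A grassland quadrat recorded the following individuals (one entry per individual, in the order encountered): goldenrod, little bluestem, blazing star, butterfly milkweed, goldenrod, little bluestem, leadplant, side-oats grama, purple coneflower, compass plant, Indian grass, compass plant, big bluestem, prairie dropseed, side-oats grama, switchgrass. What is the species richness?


Total individuals logged = 16
Distinct species (count of individuals): goldenrod (2), little bluestem (2), blazing star (1), butterfly milkweed (1), leadplant (1), side-oats grama (2), purple coneflower (1), compass plant (2), Indian grass (1), big bluestem (1), prairie dropseed (1), switchgrass (1)
Species richness = number of distinct species = 12

12


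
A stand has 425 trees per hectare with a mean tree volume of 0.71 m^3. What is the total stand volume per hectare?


V_stand = 425 * 0.71 = 301.75 ≈ 301.8 m^3/ha

301.8 m^3/ha


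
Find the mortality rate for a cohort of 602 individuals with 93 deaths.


Mortality rate = 93 / 602 = 0.154485 ≈ 0.1545

0.1545


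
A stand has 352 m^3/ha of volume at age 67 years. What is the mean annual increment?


MAI = 352 / 67 = 5.2537 ≈ 5.25 m^3/ha/yr

5.25 m^3/ha/yr


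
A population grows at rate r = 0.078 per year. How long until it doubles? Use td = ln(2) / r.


td = ln(2) / 0.078 = 0.693147 / 0.078 = 8.88650 ≈ 8.9 years

8.9 years


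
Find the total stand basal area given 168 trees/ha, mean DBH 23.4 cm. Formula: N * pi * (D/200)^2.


(D/200)^2 = (23.4/200)^2 = 0.117^2 = 0.013689
Individual BA = 3.141593 * 0.013689 = 0.0430053 m^2
Stand BA = 168 * 0.0430053 = 7.22489 ≈ 7.22 m^2/ha

7.22 m^2/ha


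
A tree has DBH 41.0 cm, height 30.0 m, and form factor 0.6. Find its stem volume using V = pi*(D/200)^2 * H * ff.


(D/200)^2 = (41.0/200)^2 = 0.205^2 = 0.042025
BA = 3.141593 * 0.042025 = 0.132025 m^2
V = 0.132025 * 30.0 * 0.6 = 2.37645 ≈ 2.376 m^3

2.376 m^3


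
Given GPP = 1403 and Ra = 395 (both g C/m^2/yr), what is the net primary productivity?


NPP = GPP - Ra = 1403 - 395 = 1008 g C/m^2/yr

1008 g C/m^2/yr


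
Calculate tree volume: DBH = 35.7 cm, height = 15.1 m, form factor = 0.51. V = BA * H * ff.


(D/200)^2 = (35.7/200)^2 = 0.1785^2 = 0.03186225
BA = 3.141593 * 0.03186225 = 0.100098 m^2
V = 0.100098 * 15.1 * 0.51 = 0.770855 ≈ 0.771 m^3

0.771 m^3


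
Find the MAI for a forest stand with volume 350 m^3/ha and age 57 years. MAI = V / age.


MAI = 350 / 57 = 6.1404 ≈ 6.14 m^3/ha/yr

6.14 m^3/ha/yr


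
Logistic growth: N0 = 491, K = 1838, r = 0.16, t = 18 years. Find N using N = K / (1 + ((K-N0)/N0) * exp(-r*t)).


(K - N0)/N0 = (1838 - 491)/491 = 1347/491 = 2.74338
r*t = 0.16 * 18 = 2.88; exp(-2.88) = 0.0561348
2.74338 * 0.0561348 = 0.153999
1 + 0.153999 = 1.15400
N = 1838 / 1.15400 = 1592.72 ≈ 1593

1593


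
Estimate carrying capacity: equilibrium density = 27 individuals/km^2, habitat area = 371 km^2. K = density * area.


K = 27 * 371 = 10017 individuals

10017 individuals


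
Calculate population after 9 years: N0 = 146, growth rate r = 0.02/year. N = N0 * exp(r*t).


r*t = 0.02 * 9 = 0.18
exp(0.18) = 1.19722
N = 146 * 1.19722 = 174.794 ≈ 175

175


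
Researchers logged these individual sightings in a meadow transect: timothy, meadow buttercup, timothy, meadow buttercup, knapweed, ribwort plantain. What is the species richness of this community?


Total individuals logged = 6
Distinct species (count of individuals): timothy (2), meadow buttercup (2), knapweed (1), ribwort plantain (1)
Species richness = number of distinct species = 4

4


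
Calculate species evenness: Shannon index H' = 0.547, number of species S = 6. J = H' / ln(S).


ln(6) = 1.79176
J = H' / ln(S) = 0.547 / 1.79176 = 0.305286 ≈ 0.3053

0.3053


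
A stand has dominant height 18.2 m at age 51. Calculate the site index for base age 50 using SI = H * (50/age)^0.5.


50/51 = 0.980392
(0.980392)^0.5 = 0.990147
SI = 18.2 * 0.990147 = 18.0207 ≈ 18.0 m

18.0 m


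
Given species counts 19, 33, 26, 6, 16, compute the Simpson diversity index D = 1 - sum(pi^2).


Total N = 19 + 33 + 26 + 6 + 16 = 100
Per-species terms:
  p = 19/100 = 0.190000; p^2 = 0.190000^2 = 0.036100
  p = 33/100 = 0.330000; p^2 = 0.330000^2 = 0.108900
  p = 26/100 = 0.260000; p^2 = 0.260000^2 = 0.067600
  p = 6/100 = 0.060000; p^2 = 0.060000^2 = 0.003600
  p = 16/100 = 0.160000; p^2 = 0.160000^2 = 0.025600
sum(p^2) = 0.036100 + 0.108900 + 0.067600 + 0.003600 + 0.025600 = 0.241800
D = 1 - 0.241800 = 0.758200 ≈ 0.7582

0.7582


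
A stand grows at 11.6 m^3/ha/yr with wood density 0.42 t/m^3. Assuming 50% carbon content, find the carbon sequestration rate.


C = 11.6 * 0.42 * 0.5 = 2.436 ≈ 2.44 t C/ha/yr

2.44 t C/ha/yr


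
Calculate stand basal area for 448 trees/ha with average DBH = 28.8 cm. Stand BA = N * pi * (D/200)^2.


(D/200)^2 = (28.8/200)^2 = 0.144^2 = 0.020736
Individual BA = 3.141593 * 0.020736 = 0.0651441 m^2
Stand BA = 448 * 0.0651441 = 29.1846 ≈ 29.18 m^2/ha

29.18 m^2/ha


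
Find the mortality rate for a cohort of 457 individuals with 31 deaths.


Mortality rate = 31 / 457 = 0.067834 ≈ 0.0678

0.0678


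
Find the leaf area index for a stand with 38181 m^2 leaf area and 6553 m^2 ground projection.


LAI = 38181 / 6553 = 5.8265 ≈ 5.83

5.83


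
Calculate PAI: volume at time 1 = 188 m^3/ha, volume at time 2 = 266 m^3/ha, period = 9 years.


PAI = (V2 - V1) / period = (266 - 188) / 9 = 78 / 9 = 8.6667 ≈ 8.67 m^3/ha/yr

8.67 m^3/ha/yr


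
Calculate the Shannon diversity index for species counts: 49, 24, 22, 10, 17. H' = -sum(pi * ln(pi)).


Total N = 49 + 24 + 22 + 10 + 17 = 122
Per-species terms:
  p = 49/122 = 0.401639; ln(p) = -0.912202; p*ln(p) = 0.401639 * (-0.912202) = -0.366376
  p = 24/122 = 0.196721; ln(p) = -1.625969; p*ln(p) = 0.196721 * (-1.625969) = -0.319862
  p = 22/122 = 0.180328; ln(p) = -1.712978; p*ln(p) = 0.180328 * (-1.712978) = -0.308898
  p = 10/122 = 0.081967; ln(p) = -2.501439; p*ln(p) = 0.081967 * (-2.501439) = -0.205035
  p = 17/122 = 0.139344; ln(p) = -1.970810; p*ln(p) = 0.139344 * (-1.970810) = -0.274621
sum(p*ln(p)) = (-0.366376) + (-0.319862) + (-0.308898) + (-0.205035) + (-0.274621) = -1.474792
H' = -(-1.474792) = 1.474792 ≈ 1.4748

1.4748


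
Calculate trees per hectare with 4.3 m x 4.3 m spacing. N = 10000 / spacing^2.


N = 10000 / 4.3^2 = 10000 / 18.49 = 540.833 ≈ 541 trees/ha

541 trees/ha


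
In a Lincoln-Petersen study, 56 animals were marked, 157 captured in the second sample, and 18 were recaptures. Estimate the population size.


N = M * C / R = 56 * 157 / 18 = 8792 / 18 = 488.44 ≈ 488

488 individuals


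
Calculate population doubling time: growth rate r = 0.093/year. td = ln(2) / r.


td = ln(2) / 0.093 = 0.693147 / 0.093 = 7.45319 ≈ 7.5 years

7.5 years


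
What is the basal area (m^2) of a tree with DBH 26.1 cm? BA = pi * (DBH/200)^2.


D/200 = 26.1/200 = 0.1305 m
(D/200)^2 = 0.1305^2 = 0.01703025
BA = 3.141593 * 0.01703025 = 0.0535021 ≈ 0.0535 m^2

0.0535 m^2


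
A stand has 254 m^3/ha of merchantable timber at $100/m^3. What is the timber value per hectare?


Value = 254 * 100 = $25400/ha

$25400/ha


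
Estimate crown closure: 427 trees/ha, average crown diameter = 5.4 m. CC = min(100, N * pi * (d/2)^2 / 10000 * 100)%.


(d/2)^2 = (5.4/2)^2 = 2.7^2 = 7.29
Crown area = 3.141593 * 7.29 = 22.9022 m^2
N * area / 10000 * 100 = 427 * 22.9022 / 10000 * 100 = 97.7924
CC = min(100, 97.7924) = 97.7924 ≈ 97.8%

97.8%


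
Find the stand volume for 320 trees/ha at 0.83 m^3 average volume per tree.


V_stand = 320 * 0.83 = 265.6 m^3/ha

265.6 m^3/ha


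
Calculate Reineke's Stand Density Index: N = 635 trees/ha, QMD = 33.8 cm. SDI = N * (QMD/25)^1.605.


QMD/25 = 33.8/25 = 1.352
(1.352)^1.605 = exp(1.605 * ln(1.352)) = exp(1.605 * 0.301585) = exp(0.484044) = 1.62262
SDI = 635 * 1.62262 = 1030.36 ≈ 1030

1030


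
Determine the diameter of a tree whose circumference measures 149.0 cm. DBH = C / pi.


DBH = C / pi = 149.0 / 3.141593 = 47.4282 ≈ 47.43 cm

47.43 cm


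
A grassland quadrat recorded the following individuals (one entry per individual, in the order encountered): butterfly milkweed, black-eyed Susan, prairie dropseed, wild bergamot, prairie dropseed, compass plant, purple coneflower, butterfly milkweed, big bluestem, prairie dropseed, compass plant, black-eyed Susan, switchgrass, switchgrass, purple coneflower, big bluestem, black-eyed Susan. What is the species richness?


Total individuals logged = 17
Distinct species (count of individuals): butterfly milkweed (2), black-eyed Susan (3), prairie dropseed (3), wild bergamot (1), compass plant (2), purple coneflower (2), big bluestem (2), switchgrass (2)
Species richness = number of distinct species = 8

8


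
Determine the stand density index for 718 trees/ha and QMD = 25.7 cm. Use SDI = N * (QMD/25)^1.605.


QMD/25 = 25.7/25 = 1.028
(1.028)^1.605 = exp(1.605 * ln(1.028)) = exp(1.605 * 0.0276152) = exp(0.0443224) = 1.04532
SDI = 718 * 1.04532 = 750.540 ≈ 751

751


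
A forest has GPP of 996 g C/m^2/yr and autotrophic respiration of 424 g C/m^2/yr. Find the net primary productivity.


NPP = GPP - Ra = 996 - 424 = 572 g C/m^2/yr

572 g C/m^2/yr


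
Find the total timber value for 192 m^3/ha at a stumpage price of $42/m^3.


Value = 192 * 42 = $8064/ha

$8064/ha


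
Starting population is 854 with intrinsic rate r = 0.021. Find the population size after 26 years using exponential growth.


r*t = 0.021 * 26 = 0.546
exp(0.546) = 1.72633
N = 854 * 1.72633 = 1474.29 ≈ 1474

1474


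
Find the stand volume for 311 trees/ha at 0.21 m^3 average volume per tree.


V_stand = 311 * 0.21 = 65.31 ≈ 65.3 m^3/ha

65.3 m^3/ha


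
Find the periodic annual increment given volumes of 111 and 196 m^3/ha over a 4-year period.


PAI = (V2 - V1) / period = (196 - 111) / 4 = 85 / 4 = 21.25 m^3/ha/yr

21.25 m^3/ha/yr


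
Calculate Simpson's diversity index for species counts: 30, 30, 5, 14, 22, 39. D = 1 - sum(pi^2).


Total N = 30 + 30 + 5 + 14 + 22 + 39 = 140
Per-species terms:
  p = 30/140 = 0.214286; p^2 = 0.214286^2 = 0.045918
  p = 30/140 = 0.214286; p^2 = 0.214286^2 = 0.045918
  p = 5/140 = 0.035714; p^2 = 0.035714^2 = 0.001275
  p = 14/140 = 0.100000; p^2 = 0.100000^2 = 0.010000
  p = 22/140 = 0.157143; p^2 = 0.157143^2 = 0.024694
  p = 39/140 = 0.278571; p^2 = 0.278571^2 = 0.077602
sum(p^2) = 0.045918 + 0.045918 + 0.001275 + 0.010000 + 0.024694 + 0.077602 = 0.205407
D = 1 - 0.205407 = 0.794593 ≈ 0.7946

0.7946


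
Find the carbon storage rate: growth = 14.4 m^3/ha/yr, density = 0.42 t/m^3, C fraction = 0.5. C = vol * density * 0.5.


C = 14.4 * 0.42 * 0.5 = 3.024 ≈ 3.02 t C/ha/yr

3.02 t C/ha/yr


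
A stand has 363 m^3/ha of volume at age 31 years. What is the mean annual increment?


MAI = 363 / 31 = 11.7097 ≈ 11.71 m^3/ha/yr

11.71 m^3/ha/yr


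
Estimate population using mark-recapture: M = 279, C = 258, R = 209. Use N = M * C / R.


N = M * C / R = 279 * 258 / 209 = 71982 / 209 = 344.41 ≈ 344

344 individuals


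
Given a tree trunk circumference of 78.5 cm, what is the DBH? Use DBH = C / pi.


DBH = C / pi = 78.5 / 3.141593 = 24.9873 ≈ 24.99 cm

24.99 cm


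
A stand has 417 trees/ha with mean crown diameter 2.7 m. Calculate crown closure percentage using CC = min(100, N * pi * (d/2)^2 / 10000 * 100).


(d/2)^2 = (2.7/2)^2 = 1.35^2 = 1.8225
Crown area = 3.141593 * 1.8225 = 5.72555 m^2
N * area / 10000 * 100 = 417 * 5.72555 / 10000 * 100 = 23.8755
CC = min(100, 23.8755) = 23.8755 ≈ 23.9%

23.9%


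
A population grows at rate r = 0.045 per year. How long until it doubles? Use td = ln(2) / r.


td = ln(2) / 0.045 = 0.693147 / 0.045 = 15.4033 ≈ 15.4 years

15.4 years


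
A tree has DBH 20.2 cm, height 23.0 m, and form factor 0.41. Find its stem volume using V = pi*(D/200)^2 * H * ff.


(D/200)^2 = (20.2/200)^2 = 0.101^2 = 0.010201
BA = 3.141593 * 0.010201 = 0.0320474 m^2
V = 0.0320474 * 23.0 * 0.41 = 0.302207 ≈ 0.302 m^3

0.302 m^3


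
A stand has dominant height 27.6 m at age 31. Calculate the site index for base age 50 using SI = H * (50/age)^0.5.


50/31 = 1.61290
(1.61290)^0.5 = 1.27000
SI = 27.6 * 1.27000 = 35.0520 ≈ 35.1 m

35.1 m


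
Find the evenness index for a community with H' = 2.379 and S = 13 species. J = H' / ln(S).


ln(13) = 2.56495
J = H' / ln(S) = 2.379 / 2.56495 = 0.927503 ≈ 0.9275

0.9275


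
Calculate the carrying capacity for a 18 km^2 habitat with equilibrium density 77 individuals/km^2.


K = 77 * 18 = 1386 individuals

1386 individuals


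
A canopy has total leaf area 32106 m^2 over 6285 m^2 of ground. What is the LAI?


LAI = 32106 / 6285 = 5.1084 ≈ 5.11

5.11


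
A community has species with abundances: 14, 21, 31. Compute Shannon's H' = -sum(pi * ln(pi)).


Total N = 14 + 21 + 31 = 66
Per-species terms:
  p = 14/66 = 0.212121; ln(p) = -1.550598; p*ln(p) = 0.212121 * (-1.550598) = -0.328914
  p = 21/66 = 0.318182; ln(p) = -1.145132; p*ln(p) = 0.318182 * (-1.145132) = -0.364360
  p = 31/66 = 0.469697; ln(p) = -0.755667; p*ln(p) = 0.469697 * (-0.755667) = -0.354935
sum(p*ln(p)) = (-0.328914) + (-0.364360) + (-0.354935) = -1.048209
H' = -(-1.048209) = 1.048209 ≈ 1.0482

1.0482


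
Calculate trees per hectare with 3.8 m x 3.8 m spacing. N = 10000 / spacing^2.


N = 10000 / 3.8^2 = 10000 / 14.44 = 692.521 ≈ 693 trees/ha

693 trees/ha


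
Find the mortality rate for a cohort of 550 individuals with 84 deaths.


Mortality rate = 84 / 550 = 0.152727 ≈ 0.1527

0.1527


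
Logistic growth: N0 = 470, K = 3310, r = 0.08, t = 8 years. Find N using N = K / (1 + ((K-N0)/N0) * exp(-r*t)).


(K - N0)/N0 = (3310 - 470)/470 = 2840/470 = 6.04255
r*t = 0.08 * 8 = 0.64; exp(-0.64) = 0.527292
6.04255 * 0.527292 = 3.18619
1 + 3.18619 = 4.18619
N = 3310 / 4.18619 = 790.695 ≈ 791

791


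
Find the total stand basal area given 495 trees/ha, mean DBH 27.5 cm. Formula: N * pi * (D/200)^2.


(D/200)^2 = (27.5/200)^2 = 0.1375^2 = 0.01890625
Individual BA = 3.141593 * 0.01890625 = 0.0593957 m^2
Stand BA = 495 * 0.0593957 = 29.4009 ≈ 29.40 m^2/ha

29.40 m^2/ha


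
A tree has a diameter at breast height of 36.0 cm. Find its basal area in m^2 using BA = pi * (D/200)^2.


D/200 = 36.0/200 = 0.18 m
(D/200)^2 = 0.18^2 = 0.0324
BA = 3.141593 * 0.0324 = 0.101788 ≈ 0.1018 m^2

0.1018 m^2


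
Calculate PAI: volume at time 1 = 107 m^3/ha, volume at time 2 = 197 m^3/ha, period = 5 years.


PAI = (V2 - V1) / period = (197 - 107) / 5 = 90 / 5 = 18.00 m^3/ha/yr

18.00 m^3/ha/yr


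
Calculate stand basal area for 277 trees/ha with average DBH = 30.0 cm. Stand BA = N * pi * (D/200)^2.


(D/200)^2 = (30.0/200)^2 = 0.15^2 = 0.0225
Individual BA = 3.141593 * 0.0225 = 0.0706858 m^2
Stand BA = 277 * 0.0706858 = 19.5800 ≈ 19.58 m^2/ha

19.58 m^2/ha


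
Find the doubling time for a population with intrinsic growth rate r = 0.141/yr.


td = ln(2) / 0.141 = 0.693147 / 0.141 = 4.91594 ≈ 4.9 years

4.9 years


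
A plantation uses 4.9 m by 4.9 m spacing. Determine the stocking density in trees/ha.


N = 10000 / 4.9^2 = 10000 / 24.01 = 416.493 ≈ 416 trees/ha

416 trees/ha


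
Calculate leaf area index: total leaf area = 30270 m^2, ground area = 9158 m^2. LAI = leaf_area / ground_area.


LAI = 30270 / 9158 = 3.3053 ≈ 3.31

3.31


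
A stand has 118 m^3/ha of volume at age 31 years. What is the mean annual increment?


MAI = 118 / 31 = 3.8065 ≈ 3.81 m^3/ha/yr

3.81 m^3/ha/yr


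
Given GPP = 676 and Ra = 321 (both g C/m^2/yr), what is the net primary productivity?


NPP = GPP - Ra = 676 - 321 = 355 g C/m^2/yr

355 g C/m^2/yr


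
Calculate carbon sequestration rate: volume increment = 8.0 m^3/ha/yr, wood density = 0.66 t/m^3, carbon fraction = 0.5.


C = 8.0 * 0.66 * 0.5 = 2.64 t C/ha/yr

2.64 t C/ha/yr


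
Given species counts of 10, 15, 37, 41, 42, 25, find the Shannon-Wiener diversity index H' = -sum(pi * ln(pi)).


Total N = 10 + 15 + 37 + 41 + 42 + 25 = 170
Per-species terms:
  p = 10/170 = 0.058824; ln(p) = -2.833205; p*ln(p) = 0.058824 * (-2.833205) = -0.166660
  p = 15/170 = 0.088235; ln(p) = -2.427752; p*ln(p) = 0.088235 * (-2.427752) = -0.214213
  p = 37/170 = 0.217647; ln(p) = -1.524881; p*ln(p) = 0.217647 * (-1.524881) = -0.331886
  p = 41/170 = 0.241176; ln(p) = -1.422228; p*ln(p) = 0.241176 * (-1.422228) = -0.343007
  p = 42/170 = 0.247059; ln(p) = -1.398128; p*ln(p) = 0.247059 * (-1.398128) = -0.345420
  p = 25/170 = 0.147059; ln(p) = -1.916921; p*ln(p) = 0.147059 * (-1.916921) = -0.281900
sum(p*ln(p)) = (-0.166660) + (-0.214213) + (-0.331886) + (-0.343007) + (-0.345420) + (-0.281900) = -1.683086
H' = -(-1.683086) = 1.683086 ≈ 1.6831

1.6831


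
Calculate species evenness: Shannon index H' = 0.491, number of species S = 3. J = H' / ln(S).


ln(3) = 1.09861
J = H' / ln(S) = 0.491 / 1.09861 = 0.446928 ≈ 0.4469

0.4469


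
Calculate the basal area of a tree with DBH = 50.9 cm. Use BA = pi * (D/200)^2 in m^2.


D/200 = 50.9/200 = 0.2545 m
(D/200)^2 = 0.2545^2 = 0.06477025
BA = 3.141593 * 0.06477025 = 0.203482 ≈ 0.2035 m^2

0.2035 m^2


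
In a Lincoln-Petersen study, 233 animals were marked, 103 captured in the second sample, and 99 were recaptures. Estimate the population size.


N = M * C / R = 233 * 103 / 99 = 23999 / 99 = 242.41 ≈ 242

242 individuals


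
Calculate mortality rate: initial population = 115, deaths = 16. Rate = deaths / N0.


Mortality rate = 16 / 115 = 0.139130 ≈ 0.1391

0.1391


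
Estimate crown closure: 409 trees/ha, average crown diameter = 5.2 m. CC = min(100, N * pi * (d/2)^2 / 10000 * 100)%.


(d/2)^2 = (5.2/2)^2 = 2.6^2 = 6.76
Crown area = 3.141593 * 6.76 = 21.2372 m^2
N * area / 10000 * 100 = 409 * 21.2372 / 10000 * 100 = 86.8601
CC = min(100, 86.8601) = 86.8601 ≈ 86.9%

86.9%


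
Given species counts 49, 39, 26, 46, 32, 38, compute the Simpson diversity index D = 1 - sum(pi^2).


Total N = 49 + 39 + 26 + 46 + 32 + 38 = 230
Per-species terms:
  p = 49/230 = 0.213043; p^2 = 0.213043^2 = 0.045387
  p = 39/230 = 0.169565; p^2 = 0.169565^2 = 0.028752
  p = 26/230 = 0.113043; p^2 = 0.113043^2 = 0.012779
  p = 46/230 = 0.200000; p^2 = 0.200000^2 = 0.040000
  p = 32/230 = 0.139130; p^2 = 0.139130^2 = 0.019357
  p = 38/230 = 0.165217; p^2 = 0.165217^2 = 0.027297
sum(p^2) = 0.045387 + 0.028752 + 0.012779 + 0.040000 + 0.019357 + 0.027297 = 0.173572
D = 1 - 0.173572 = 0.826428 ≈ 0.8264

0.8264


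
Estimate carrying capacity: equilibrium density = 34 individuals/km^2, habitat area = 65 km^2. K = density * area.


K = 34 * 65 = 2210 individuals

2210 individuals


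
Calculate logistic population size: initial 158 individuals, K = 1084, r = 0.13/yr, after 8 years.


(K - N0)/N0 = (1084 - 158)/158 = 926/158 = 5.86076
r*t = 0.13 * 8 = 1.04; exp(-1.04) = 0.353455
5.86076 * 0.353455 = 2.07151
1 + 2.07151 = 3.07151
N = 1084 / 3.07151 = 352.921 ≈ 353

353
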